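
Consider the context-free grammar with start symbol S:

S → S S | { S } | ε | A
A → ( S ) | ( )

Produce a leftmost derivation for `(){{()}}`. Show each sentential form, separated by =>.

S => SS => SSS => ASS => ()SS => (){S}S => (){{S}}S => (){{A}}S => (){{()}}S => (){{()}}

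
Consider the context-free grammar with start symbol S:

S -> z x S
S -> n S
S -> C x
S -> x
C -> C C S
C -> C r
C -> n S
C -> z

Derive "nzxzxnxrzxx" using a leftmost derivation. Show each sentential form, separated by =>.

S => nS => nzxS => nzxzxS => nzxzxCx => nzxzxCCSx => nzxzxCrCSx => nzxzxnSrCSx => nzxzxnxrCSx => nzxzxnxrzSx => nzxzxnxrzxx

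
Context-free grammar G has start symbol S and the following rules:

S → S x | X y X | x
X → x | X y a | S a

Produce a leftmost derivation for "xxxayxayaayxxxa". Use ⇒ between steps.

S⇒XyX⇒SayX⇒XyXayX⇒SayXayX⇒SxayXayX⇒SxxayXayX⇒xxxayXayX⇒xxxayXyaayX⇒xxxaySayaayX⇒xxxayxayaayX⇒xxxayxayaaySa⇒xxxayxayaaySxa⇒xxxayxayaaySxxa⇒xxxayxayaayxxxa

S ⇒ XyX   [S → X y X]
XyX ⇒ SayX   [X → S a]
SayX ⇒ XyXayX   [S → X y X]
XyXayX ⇒ SayXayX   [X → S a]
SayXayX ⇒ SxayXayX   [S → S x]
SxayXayX ⇒ SxxayXayX   [S → S x]
SxxayXayX ⇒ xxxayXayX   [S → x]
xxxayXayX ⇒ xxxayXyaayX   [X → X y a]
xxxayXyaayX ⇒ xxxaySayaayX   [X → S a]
xxxaySayaayX ⇒ xxxayxayaayX   [S → x]
xxxayxayaayX ⇒ xxxayxayaaySa   [X → S a]
xxxayxayaaySa ⇒ xxxayxayaaySxa   [S → S x]
xxxayxayaaySxa ⇒ xxxayxayaaySxxa   [S → S x]
xxxayxayaaySxxa ⇒ xxxayxayaayxxxa   [S → x]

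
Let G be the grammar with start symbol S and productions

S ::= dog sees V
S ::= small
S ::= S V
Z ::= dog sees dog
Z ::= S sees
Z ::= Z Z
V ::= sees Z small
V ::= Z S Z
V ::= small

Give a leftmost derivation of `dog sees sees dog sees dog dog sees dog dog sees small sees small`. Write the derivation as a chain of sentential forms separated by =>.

S => dog sees V => dog sees sees Z small => dog sees sees Z Z small => dog sees sees Z Z Z small => dog sees sees dog sees dog Z Z small => dog sees sees dog sees dog dog sees dog Z small => dog sees sees dog sees dog dog sees dog S sees small => dog sees sees dog sees dog dog sees dog dog sees V sees small => dog sees sees dog sees dog dog sees dog dog sees small sees small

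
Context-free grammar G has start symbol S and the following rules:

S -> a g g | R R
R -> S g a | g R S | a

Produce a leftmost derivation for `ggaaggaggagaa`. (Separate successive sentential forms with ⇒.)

S ⇒ RR ⇒ SgaR ⇒ RRgaR ⇒ gRSRgaR ⇒ ggRSSRgaR ⇒ ggaSSRgaR ⇒ ggaaggSRgaR ⇒ ggaaggaggRgaR ⇒ ggaaggaggagaR ⇒ ggaaggaggagaa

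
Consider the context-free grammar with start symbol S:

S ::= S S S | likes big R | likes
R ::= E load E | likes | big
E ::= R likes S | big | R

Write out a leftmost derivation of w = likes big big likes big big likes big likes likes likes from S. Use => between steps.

S => S S S   [S ::= S S S]
S S S => S S S S S   [S ::= S S S]
S S S S S => likes big R S S S S   [S ::= likes big R]
likes big R S S S S => likes big big S S S S   [R ::= big]
likes big big S S S S => likes big big likes big R S S S   [S ::= likes big R]
likes big big likes big R S S S => likes big big likes big big S S S   [R ::= big]
likes big big likes big big S S S => likes big big likes big big likes big R S S   [S ::= likes big R]
likes big big likes big big likes big R S S => likes big big likes big big likes big likes S S   [R ::= likes]
likes big big likes big big likes big likes S S => likes big big likes big big likes big likes likes S   [S ::= likes]
likes big big likes big big likes big likes likes S => likes big big likes big big likes big likes likes likes   [S ::= likes]

S => S S S => S S S S S => likes big R S S S S => likes big big S S S S => likes big big likes big R S S S => likes big big likes big big S S S => likes big big likes big big likes big R S S => likes big big likes big big likes big likes S S => likes big big likes big big likes big likes likes S => likes big big likes big big likes big likes likes likes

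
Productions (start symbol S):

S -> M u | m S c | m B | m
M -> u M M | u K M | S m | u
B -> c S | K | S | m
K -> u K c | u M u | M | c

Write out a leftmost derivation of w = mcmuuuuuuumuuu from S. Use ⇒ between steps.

S⇒mB⇒mcS⇒mcmB⇒mcmK⇒mcmuMu⇒mcmuuMMu⇒mcmuuuMMMu⇒mcmuuuuMMMMu⇒mcmuuuuuMMMu⇒mcmuuuuuSmMMu⇒mcmuuuuuMumMMu⇒mcmuuuuuuumMMu⇒mcmuuuuuuumuMu⇒mcmuuuuuuumuuu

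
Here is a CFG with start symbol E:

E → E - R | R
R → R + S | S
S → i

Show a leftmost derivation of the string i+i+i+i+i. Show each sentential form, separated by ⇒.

E ⇒ R   [E → R]
R ⇒ R+S   [R → R + S]
R+S ⇒ R+S+S   [R → R + S]
R+S+S ⇒ R+S+S+S   [R → R + S]
R+S+S+S ⇒ R+S+S+S+S   [R → R + S]
R+S+S+S+S ⇒ S+S+S+S+S   [R → S]
S+S+S+S+S ⇒ i+S+S+S+S   [S → i]
i+S+S+S+S ⇒ i+i+S+S+S   [S → i]
i+i+S+S+S ⇒ i+i+i+S+S   [S → i]
i+i+i+S+S ⇒ i+i+i+i+S   [S → i]
i+i+i+i+S ⇒ i+i+i+i+i   [S → i]

E⇒R⇒R+S⇒R+S+S⇒R+S+S+S⇒R+S+S+S+S⇒S+S+S+S+S⇒i+S+S+S+S⇒i+i+S+S+S⇒i+i+i+S+S⇒i+i+i+i+S⇒i+i+i+i+i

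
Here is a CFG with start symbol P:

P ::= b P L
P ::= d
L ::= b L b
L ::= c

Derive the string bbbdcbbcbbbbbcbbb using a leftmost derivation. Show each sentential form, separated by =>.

P => bPL => bbPLL => bbbPLLL => bbbdLLL => bbbdcLL => bbbdcbLbL => bbbdcbbLbbL => bbbdcbbcbbL => bbbdcbbcbbbLb => bbbdcbbcbbbbLbb => bbbdcbbcbbbbbLbbb => bbbdcbbcbbbbbcbbb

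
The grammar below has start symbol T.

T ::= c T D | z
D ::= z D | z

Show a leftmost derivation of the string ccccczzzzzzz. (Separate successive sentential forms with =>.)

T => cTD   [T ::= c T D]
cTD => ccTDD   [T ::= c T D]
ccTDD => cccTDDD   [T ::= c T D]
cccTDDD => ccccTDDDD   [T ::= c T D]
ccccTDDDD => cccccTDDDDD   [T ::= c T D]
cccccTDDDDD => ccccczDDDDD   [T ::= z]
ccccczDDDDD => ccccczzDDDDD   [D ::= z D]
ccccczzDDDDD => ccccczzzDDDD   [D ::= z]
ccccczzzDDDD => ccccczzzzDDD   [D ::= z]
ccccczzzzDDD => ccccczzzzzDD   [D ::= z]
ccccczzzzzDD => ccccczzzzzzD   [D ::= z]
ccccczzzzzzD => ccccczzzzzzz   [D ::= z]

T => cTD => ccTDD => cccTDDD => ccccTDDDD => cccccTDDDDD => ccccczDDDDD => ccccczzDDDDD => ccccczzzDDDD => ccccczzzzDDD => ccccczzzzzDD => ccccczzzzzzD => ccccczzzzzzz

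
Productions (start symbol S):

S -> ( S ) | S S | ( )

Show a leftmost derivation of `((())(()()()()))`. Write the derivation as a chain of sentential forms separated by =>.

S => (S) => (SS) => ((S)S) => ((())S) => ((())(S)) => ((())(SS)) => ((())(SSS)) => ((())(()SS)) => ((())(()SSS)) => ((())(()()SS)) => ((())(()()()S)) => ((())(()()()()))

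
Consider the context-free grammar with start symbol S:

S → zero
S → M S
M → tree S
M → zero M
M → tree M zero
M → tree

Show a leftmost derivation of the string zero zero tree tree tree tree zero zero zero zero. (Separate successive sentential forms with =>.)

S => M S => zero M S => zero zero M S => zero zero tree S S => zero zero tree M S S => zero zero tree tree S S S => zero zero tree tree M S S S => zero zero tree tree tree M zero S S S => zero zero tree tree tree tree zero S S S => zero zero tree tree tree tree zero zero S S => zero zero tree tree tree tree zero zero zero S => zero zero tree tree tree tree zero zero zero zero

S => M S   [S → M S]
M S => zero M S   [M → zero M]
zero M S => zero zero M S   [M → zero M]
zero zero M S => zero zero tree S S   [M → tree S]
zero zero tree S S => zero zero tree M S S   [S → M S]
zero zero tree M S S => zero zero tree tree S S S   [M → tree S]
zero zero tree tree S S S => zero zero tree tree M S S S   [S → M S]
zero zero tree tree M S S S => zero zero tree tree tree M zero S S S   [M → tree M zero]
zero zero tree tree tree M zero S S S => zero zero tree tree tree tree zero S S S   [M → tree]
zero zero tree tree tree tree zero S S S => zero zero tree tree tree tree zero zero S S   [S → zero]
zero zero tree tree tree tree zero zero S S => zero zero tree tree tree tree zero zero zero S   [S → zero]
zero zero tree tree tree tree zero zero zero S => zero zero tree tree tree tree zero zero zero zero   [S → zero]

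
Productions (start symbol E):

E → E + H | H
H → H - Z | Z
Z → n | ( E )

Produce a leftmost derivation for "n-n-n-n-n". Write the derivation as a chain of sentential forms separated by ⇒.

E ⇒ H   [E → H]
H ⇒ H-Z   [H → H - Z]
H-Z ⇒ H-Z-Z   [H → H - Z]
H-Z-Z ⇒ H-Z-Z-Z   [H → H - Z]
H-Z-Z-Z ⇒ H-Z-Z-Z-Z   [H → H - Z]
H-Z-Z-Z-Z ⇒ Z-Z-Z-Z-Z   [H → Z]
Z-Z-Z-Z-Z ⇒ n-Z-Z-Z-Z   [Z → n]
n-Z-Z-Z-Z ⇒ n-n-Z-Z-Z   [Z → n]
n-n-Z-Z-Z ⇒ n-n-n-Z-Z   [Z → n]
n-n-n-Z-Z ⇒ n-n-n-n-Z   [Z → n]
n-n-n-n-Z ⇒ n-n-n-n-n   [Z → n]

E⇒H⇒H-Z⇒H-Z-Z⇒H-Z-Z-Z⇒H-Z-Z-Z-Z⇒Z-Z-Z-Z-Z⇒n-Z-Z-Z-Z⇒n-n-Z-Z-Z⇒n-n-n-Z-Z⇒n-n-n-n-Z⇒n-n-n-n-n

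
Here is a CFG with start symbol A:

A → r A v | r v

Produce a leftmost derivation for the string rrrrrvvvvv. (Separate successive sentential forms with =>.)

A => rAv => rrAvv => rrrAvvv => rrrrAvvvv => rrrrrvvvvv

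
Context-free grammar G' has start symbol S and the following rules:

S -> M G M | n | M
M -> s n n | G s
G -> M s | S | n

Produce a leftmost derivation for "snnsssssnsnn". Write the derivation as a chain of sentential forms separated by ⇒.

S⇒MGM⇒GsGM⇒SsGM⇒MsGM⇒GssGM⇒MsssGM⇒GssssGM⇒MsssssGM⇒snnsssssGM⇒snnsssssnM⇒snnsssssnsnn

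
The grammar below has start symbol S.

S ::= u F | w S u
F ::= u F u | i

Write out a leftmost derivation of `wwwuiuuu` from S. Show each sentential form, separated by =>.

S => wSu   [S ::= w S u]
wSu => wwSuu   [S ::= w S u]
wwSuu => wwwSuuu   [S ::= w S u]
wwwSuuu => wwwuFuuu   [S ::= u F]
wwwuFuuu => wwwuiuuu   [F ::= i]

S=>wSu=>wwSuu=>wwwSuuu=>wwwuFuuu=>wwwuiuuu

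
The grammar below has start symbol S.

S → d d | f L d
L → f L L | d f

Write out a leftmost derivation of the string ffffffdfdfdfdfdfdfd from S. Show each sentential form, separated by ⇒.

S ⇒ fLd ⇒ ffLLd ⇒ fffLLLd ⇒ ffffLLLLd ⇒ fffffLLLLLd ⇒ ffffffLLLLLLd ⇒ ffffffdfLLLLLd ⇒ ffffffdfdfLLLLd ⇒ ffffffdfdfdfLLLd ⇒ ffffffdfdfdfdfLLd ⇒ ffffffdfdfdfdfdfLd ⇒ ffffffdfdfdfdfdfdfd

S ⇒ fLd   [S → f L d]
fLd ⇒ ffLLd   [L → f L L]
ffLLd ⇒ fffLLLd   [L → f L L]
fffLLLd ⇒ ffffLLLLd   [L → f L L]
ffffLLLLd ⇒ fffffLLLLLd   [L → f L L]
fffffLLLLLd ⇒ ffffffLLLLLLd   [L → f L L]
ffffffLLLLLLd ⇒ ffffffdfLLLLLd   [L → d f]
ffffffdfLLLLLd ⇒ ffffffdfdfLLLLd   [L → d f]
ffffffdfdfLLLLd ⇒ ffffffdfdfdfLLLd   [L → d f]
ffffffdfdfdfLLLd ⇒ ffffffdfdfdfdfLLd   [L → d f]
ffffffdfdfdfdfLLd ⇒ ffffffdfdfdfdfdfLd   [L → d f]
ffffffdfdfdfdfdfLd ⇒ ffffffdfdfdfdfdfdfd   [L → d f]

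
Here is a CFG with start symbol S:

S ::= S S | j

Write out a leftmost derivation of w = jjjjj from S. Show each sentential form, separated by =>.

S => SS => SSS => jSS => jSSS => jjSS => jjSSS => jjjSS => jjjjS => jjjjj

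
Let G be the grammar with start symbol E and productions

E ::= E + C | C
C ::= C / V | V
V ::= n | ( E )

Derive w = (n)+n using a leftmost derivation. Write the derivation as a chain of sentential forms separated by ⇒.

E ⇒ E+C ⇒ C+C ⇒ V+C ⇒ (E)+C ⇒ (C)+C ⇒ (V)+C ⇒ (n)+C ⇒ (n)+V ⇒ (n)+n

E ⇒ E+C   [E ::= E + C]
E+C ⇒ C+C   [E ::= C]
C+C ⇒ V+C   [C ::= V]
V+C ⇒ (E)+C   [V ::= ( E )]
(E)+C ⇒ (C)+C   [E ::= C]
(C)+C ⇒ (V)+C   [C ::= V]
(V)+C ⇒ (n)+C   [V ::= n]
(n)+C ⇒ (n)+V   [C ::= V]
(n)+V ⇒ (n)+n   [V ::= n]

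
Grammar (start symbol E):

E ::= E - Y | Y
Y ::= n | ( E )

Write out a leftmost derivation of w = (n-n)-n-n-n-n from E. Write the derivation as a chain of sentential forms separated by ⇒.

E ⇒ E-Y ⇒ E-Y-Y ⇒ E-Y-Y-Y ⇒ E-Y-Y-Y-Y ⇒ Y-Y-Y-Y-Y ⇒ (E)-Y-Y-Y-Y ⇒ (E-Y)-Y-Y-Y-Y ⇒ (Y-Y)-Y-Y-Y-Y ⇒ (n-Y)-Y-Y-Y-Y ⇒ (n-n)-Y-Y-Y-Y ⇒ (n-n)-n-Y-Y-Y ⇒ (n-n)-n-n-Y-Y ⇒ (n-n)-n-n-n-Y ⇒ (n-n)-n-n-n-n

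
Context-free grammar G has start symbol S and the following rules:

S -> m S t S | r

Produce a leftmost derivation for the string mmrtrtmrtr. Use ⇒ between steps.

S ⇒ mStS   [S -> m S t S]
mStS ⇒ mmStStS   [S -> m S t S]
mmStStS ⇒ mmrtStS   [S -> r]
mmrtStS ⇒ mmrtrtS   [S -> r]
mmrtrtS ⇒ mmrtrtmStS   [S -> m S t S]
mmrtrtmStS ⇒ mmrtrtmrtS   [S -> r]
mmrtrtmrtS ⇒ mmrtrtmrtr   [S -> r]

S ⇒ mStS ⇒ mmStStS ⇒ mmrtStS ⇒ mmrtrtS ⇒ mmrtrtmStS ⇒ mmrtrtmrtS ⇒ mmrtrtmrtr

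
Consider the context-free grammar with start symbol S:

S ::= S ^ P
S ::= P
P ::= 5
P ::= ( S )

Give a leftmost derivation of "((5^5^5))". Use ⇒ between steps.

S ⇒ P ⇒ (S) ⇒ (P) ⇒ ((S)) ⇒ ((S^P)) ⇒ ((S^P^P)) ⇒ ((P^P^P)) ⇒ ((5^P^P)) ⇒ ((5^5^P)) ⇒ ((5^5^5))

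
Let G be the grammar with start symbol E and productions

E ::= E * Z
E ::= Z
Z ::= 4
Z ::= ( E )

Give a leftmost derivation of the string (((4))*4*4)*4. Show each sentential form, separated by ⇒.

E ⇒ E*Z   [E ::= E * Z]
E*Z ⇒ Z*Z   [E ::= Z]
Z*Z ⇒ (E)*Z   [Z ::= ( E )]
(E)*Z ⇒ (E*Z)*Z   [E ::= E * Z]
(E*Z)*Z ⇒ (E*Z*Z)*Z   [E ::= E * Z]
(E*Z*Z)*Z ⇒ (Z*Z*Z)*Z   [E ::= Z]
(Z*Z*Z)*Z ⇒ ((E)*Z*Z)*Z   [Z ::= ( E )]
((E)*Z*Z)*Z ⇒ ((Z)*Z*Z)*Z   [E ::= Z]
((Z)*Z*Z)*Z ⇒ (((E))*Z*Z)*Z   [Z ::= ( E )]
(((E))*Z*Z)*Z ⇒ (((Z))*Z*Z)*Z   [E ::= Z]
(((Z))*Z*Z)*Z ⇒ (((4))*Z*Z)*Z   [Z ::= 4]
(((4))*Z*Z)*Z ⇒ (((4))*4*Z)*Z   [Z ::= 4]
(((4))*4*Z)*Z ⇒ (((4))*4*4)*Z   [Z ::= 4]
(((4))*4*4)*Z ⇒ (((4))*4*4)*4   [Z ::= 4]

E ⇒ E*Z ⇒ Z*Z ⇒ (E)*Z ⇒ (E*Z)*Z ⇒ (E*Z*Z)*Z ⇒ (Z*Z*Z)*Z ⇒ ((E)*Z*Z)*Z ⇒ ((Z)*Z*Z)*Z ⇒ (((E))*Z*Z)*Z ⇒ (((Z))*Z*Z)*Z ⇒ (((4))*Z*Z)*Z ⇒ (((4))*4*Z)*Z ⇒ (((4))*4*4)*Z ⇒ (((4))*4*4)*4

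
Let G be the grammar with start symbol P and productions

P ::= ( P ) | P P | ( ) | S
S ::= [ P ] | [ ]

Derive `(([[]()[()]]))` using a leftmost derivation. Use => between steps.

P=>(P)=>((P))=>((S))=>(([P]))=>(([PP]))=>(([PPP]))=>(([SPP]))=>(([[]PP]))=>(([[]()P]))=>(([[]()S]))=>(([[]()[P]]))=>(([[]()[()]]))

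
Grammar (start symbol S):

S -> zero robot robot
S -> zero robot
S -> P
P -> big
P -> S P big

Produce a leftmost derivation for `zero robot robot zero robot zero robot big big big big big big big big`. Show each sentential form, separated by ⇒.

S ⇒ P ⇒ S P big ⇒ zero robot robot P big ⇒ zero robot robot S P big big ⇒ zero robot robot zero robot P big big ⇒ zero robot robot zero robot S P big big big ⇒ zero robot robot zero robot P P big big big ⇒ zero robot robot zero robot S P big P big big big ⇒ zero robot robot zero robot P P big P big big big ⇒ zero robot robot zero robot S P big P big P big big big ⇒ zero robot robot zero robot zero robot P big P big P big big big ⇒ zero robot robot zero robot zero robot big big P big P big big big ⇒ zero robot robot zero robot zero robot big big big big P big big big ⇒ zero robot robot zero robot zero robot big big big big big big big big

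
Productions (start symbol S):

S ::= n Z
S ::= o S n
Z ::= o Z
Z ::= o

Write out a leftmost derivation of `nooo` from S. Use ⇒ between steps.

S⇒nZ⇒noZ⇒nooZ⇒nooo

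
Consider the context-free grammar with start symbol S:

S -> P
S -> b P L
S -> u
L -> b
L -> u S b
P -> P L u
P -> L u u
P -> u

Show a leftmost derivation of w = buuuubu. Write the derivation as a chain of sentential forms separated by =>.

S => P   [S -> P]
P => PLu   [P -> P L u]
PLu => LuuLu   [P -> L u u]
LuuLu => buuLu   [L -> b]
buuLu => buuuSbu   [L -> u S b]
buuuSbu => buuuPbu   [S -> P]
buuuPbu => buuuubu   [P -> u]

S=>P=>PLu=>LuuLu=>buuLu=>buuuSbu=>buuuPbu=>buuuubu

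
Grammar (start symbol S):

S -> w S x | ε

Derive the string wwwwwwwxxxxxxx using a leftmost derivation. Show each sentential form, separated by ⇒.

S⇒wSx⇒wwSxx⇒wwwSxxx⇒wwwwSxxxx⇒wwwwwSxxxxx⇒wwwwwwSxxxxxx⇒wwwwwwwSxxxxxxx⇒wwwwwwwxxxxxxx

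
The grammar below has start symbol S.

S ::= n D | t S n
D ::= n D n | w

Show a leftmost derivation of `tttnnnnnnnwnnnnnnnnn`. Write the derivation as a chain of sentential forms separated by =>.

S => tSn => ttSnn => tttSnnn => tttnDnnn => tttnnDnnnn => tttnnnDnnnnn => tttnnnnDnnnnnn => tttnnnnnDnnnnnnn => tttnnnnnnDnnnnnnnn => tttnnnnnnnDnnnnnnnnn => tttnnnnnnnwnnnnnnnnn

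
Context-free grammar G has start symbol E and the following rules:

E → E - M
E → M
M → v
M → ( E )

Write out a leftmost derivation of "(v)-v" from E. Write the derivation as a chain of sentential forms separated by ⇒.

E ⇒ E-M   [E → E - M]
E-M ⇒ M-M   [E → M]
M-M ⇒ (E)-M   [M → ( E )]
(E)-M ⇒ (M)-M   [E → M]
(M)-M ⇒ (v)-M   [M → v]
(v)-M ⇒ (v)-v   [M → v]

E⇒E-M⇒M-M⇒(E)-M⇒(M)-M⇒(v)-M⇒(v)-v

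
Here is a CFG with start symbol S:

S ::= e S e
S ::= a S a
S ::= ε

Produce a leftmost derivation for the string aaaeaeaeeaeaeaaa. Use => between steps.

S=>aSa=>aaSaa=>aaaSaaa=>aaaeSeaaa=>aaaeaSaeaaa=>aaaeaeSeaeaaa=>aaaeaeaSaeaeaaa=>aaaeaeaeSeaeaeaaa=>aaaeaeaeeaeaeaaa

S => aSa   [S ::= a S a]
aSa => aaSaa   [S ::= a S a]
aaSaa => aaaSaaa   [S ::= a S a]
aaaSaaa => aaaeSeaaa   [S ::= e S e]
aaaeSeaaa => aaaeaSaeaaa   [S ::= a S a]
aaaeaSaeaaa => aaaeaeSeaeaaa   [S ::= e S e]
aaaeaeSeaeaaa => aaaeaeaSaeaeaaa   [S ::= a S a]
aaaeaeaSaeaeaaa => aaaeaeaeSeaeaeaaa   [S ::= e S e]
aaaeaeaeSeaeaeaaa => aaaeaeaeeaeaeaaa   [S ::= ε]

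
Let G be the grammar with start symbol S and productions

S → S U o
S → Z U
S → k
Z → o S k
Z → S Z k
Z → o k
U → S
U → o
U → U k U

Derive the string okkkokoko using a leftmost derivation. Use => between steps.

S => ZU => okU => okUkU => okUkUkU => okSkUkU => okkkUkU => okkkokU => okkkokUkU => okkkokokU => okkkokoko

S => ZU   [S → Z U]
ZU => okU   [Z → o k]
okU => okUkU   [U → U k U]
okUkU => okUkUkU   [U → U k U]
okUkUkU => okSkUkU   [U → S]
okSkUkU => okkkUkU   [S → k]
okkkUkU => okkkokU   [U → o]
okkkokU => okkkokUkU   [U → U k U]
okkkokUkU => okkkokokU   [U → o]
okkkokokU => okkkokoko   [U → o]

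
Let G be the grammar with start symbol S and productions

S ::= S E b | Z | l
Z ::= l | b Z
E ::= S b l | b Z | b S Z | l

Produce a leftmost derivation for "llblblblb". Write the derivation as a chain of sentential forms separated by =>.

S => SEb => SEbEb => SEbEbEb => SEbEbEbEb => lEbEbEbEb => llbEbEbEb => llblbEbEb => llblblbEb => llblblblb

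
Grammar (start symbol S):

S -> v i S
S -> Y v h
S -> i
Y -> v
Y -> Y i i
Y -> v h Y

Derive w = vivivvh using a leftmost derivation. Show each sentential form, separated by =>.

S => viS   [S -> v i S]
viS => viviS   [S -> v i S]
viviS => viviYvh   [S -> Y v h]
viviYvh => vivivvh   [Y -> v]

S => viS => viviS => viviYvh => vivivvh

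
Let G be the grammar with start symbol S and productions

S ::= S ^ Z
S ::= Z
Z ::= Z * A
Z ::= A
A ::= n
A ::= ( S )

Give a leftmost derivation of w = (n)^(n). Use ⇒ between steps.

S ⇒ S^Z ⇒ Z^Z ⇒ A^Z ⇒ (S)^Z ⇒ (Z)^Z ⇒ (A)^Z ⇒ (n)^Z ⇒ (n)^A ⇒ (n)^(S) ⇒ (n)^(Z) ⇒ (n)^(A) ⇒ (n)^(n)

S ⇒ S^Z   [S ::= S ^ Z]
S^Z ⇒ Z^Z   [S ::= Z]
Z^Z ⇒ A^Z   [Z ::= A]
A^Z ⇒ (S)^Z   [A ::= ( S )]
(S)^Z ⇒ (Z)^Z   [S ::= Z]
(Z)^Z ⇒ (A)^Z   [Z ::= A]
(A)^Z ⇒ (n)^Z   [A ::= n]
(n)^Z ⇒ (n)^A   [Z ::= A]
(n)^A ⇒ (n)^(S)   [A ::= ( S )]
(n)^(S) ⇒ (n)^(Z)   [S ::= Z]
(n)^(Z) ⇒ (n)^(A)   [Z ::= A]
(n)^(A) ⇒ (n)^(n)   [A ::= n]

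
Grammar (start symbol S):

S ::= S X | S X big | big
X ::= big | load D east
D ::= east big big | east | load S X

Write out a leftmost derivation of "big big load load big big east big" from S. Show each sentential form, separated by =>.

S => S X big => S X X big => big X X big => big big X big => big big load D east big => big big load load S X east big => big big load load big X east big => big big load load big big east big

S => S X big   [S ::= S X big]
S X big => S X X big   [S ::= S X]
S X X big => big X X big   [S ::= big]
big X X big => big big X big   [X ::= big]
big big X big => big big load D east big   [X ::= load D east]
big big load D east big => big big load load S X east big   [D ::= load S X]
big big load load S X east big => big big load load big X east big   [S ::= big]
big big load load big X east big => big big load load big big east big   [X ::= big]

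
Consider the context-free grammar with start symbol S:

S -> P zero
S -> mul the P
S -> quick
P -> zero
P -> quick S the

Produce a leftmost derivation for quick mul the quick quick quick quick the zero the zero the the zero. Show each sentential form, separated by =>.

S => P zero => quick S the zero => quick mul the P the zero => quick mul the quick S the the zero => quick mul the quick P zero the the zero => quick mul the quick quick S the zero the the zero => quick mul the quick quick P zero the zero the the zero => quick mul the quick quick quick S the zero the zero the the zero => quick mul the quick quick quick quick the zero the zero the the zero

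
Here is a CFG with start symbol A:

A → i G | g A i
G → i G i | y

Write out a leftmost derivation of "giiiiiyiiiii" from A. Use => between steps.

A=>gAi=>giGi=>giiGii=>giiiGiii=>giiiiGiiii=>giiiiiGiiiii=>giiiiiyiiiii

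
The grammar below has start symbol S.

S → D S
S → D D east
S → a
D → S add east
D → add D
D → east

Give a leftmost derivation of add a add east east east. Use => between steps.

S => D D east   [S → D D east]
D D east => add D D east   [D → add D]
add D D east => add S add east D east   [D → S add east]
add S add east D east => add a add east D east   [S → a]
add a add east D east => add a add east east east   [D → east]

S => D D east => add D D east => add S add east D east => add a add east D east => add a add east east east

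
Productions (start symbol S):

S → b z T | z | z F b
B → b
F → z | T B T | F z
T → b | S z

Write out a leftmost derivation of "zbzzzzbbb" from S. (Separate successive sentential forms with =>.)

S => zFb   [S → z F b]
zFb => zTBTb   [F → T B T]
zTBTb => zSzBTb   [T → S z]
zSzBTb => zbzTzBTb   [S → b z T]
zbzTzBTb => zbzSzzBTb   [T → S z]
zbzSzzBTb => zbzzzzBTb   [S → z]
zbzzzzBTb => zbzzzzbTb   [B → b]
zbzzzzbTb => zbzzzzbbb   [T → b]

S=>zFb=>zTBTb=>zSzBTb=>zbzTzBTb=>zbzSzzBTb=>zbzzzzBTb=>zbzzzzbTb=>zbzzzzbbb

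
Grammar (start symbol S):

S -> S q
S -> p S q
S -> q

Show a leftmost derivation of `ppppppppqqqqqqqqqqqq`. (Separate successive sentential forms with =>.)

S=>pSq=>ppSqq=>pppSqqq=>pppSqqqq=>ppppSqqqqq=>ppppSqqqqqq=>ppppSqqqqqqq=>pppppSqqqqqqqq=>ppppppSqqqqqqqqq=>pppppppSqqqqqqqqqq=>ppppppppSqqqqqqqqqqq=>ppppppppqqqqqqqqqqqq

S => pSq   [S -> p S q]
pSq => ppSqq   [S -> p S q]
ppSqq => pppSqqq   [S -> p S q]
pppSqqq => pppSqqqq   [S -> S q]
pppSqqqq => ppppSqqqqq   [S -> p S q]
ppppSqqqqq => ppppSqqqqqq   [S -> S q]
ppppSqqqqqq => ppppSqqqqqqq   [S -> S q]
ppppSqqqqqqq => pppppSqqqqqqqq   [S -> p S q]
pppppSqqqqqqqq => ppppppSqqqqqqqqq   [S -> p S q]
ppppppSqqqqqqqqq => pppppppSqqqqqqqqqq   [S -> p S q]
pppppppSqqqqqqqqqq => ppppppppSqqqqqqqqqqq   [S -> p S q]
ppppppppSqqqqqqqqqqq => ppppppppqqqqqqqqqqqq   [S -> q]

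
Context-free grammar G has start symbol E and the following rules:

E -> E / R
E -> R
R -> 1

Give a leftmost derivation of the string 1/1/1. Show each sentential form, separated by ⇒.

E ⇒ E/R   [E -> E / R]
E/R ⇒ E/R/R   [E -> E / R]
E/R/R ⇒ R/R/R   [E -> R]
R/R/R ⇒ 1/R/R   [R -> 1]
1/R/R ⇒ 1/1/R   [R -> 1]
1/1/R ⇒ 1/1/1   [R -> 1]

E ⇒ E/R ⇒ E/R/R ⇒ R/R/R ⇒ 1/R/R ⇒ 1/1/R ⇒ 1/1/1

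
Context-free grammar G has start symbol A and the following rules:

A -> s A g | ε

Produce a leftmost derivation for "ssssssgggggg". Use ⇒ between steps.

A ⇒ sAg ⇒ ssAgg ⇒ sssAggg ⇒ ssssAgggg ⇒ sssssAggggg ⇒ ssssssAgggggg ⇒ ssssssgggggg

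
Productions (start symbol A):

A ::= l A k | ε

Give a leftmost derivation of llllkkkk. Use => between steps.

A => lAk   [A ::= l A k]
lAk => llAkk   [A ::= l A k]
llAkk => lllAkkk   [A ::= l A k]
lllAkkk => llllAkkkk   [A ::= l A k]
llllAkkkk => llllkkkk   [A ::= ε]

A=>lAk=>llAkk=>lllAkkk=>llllAkkkk=>llllkkkk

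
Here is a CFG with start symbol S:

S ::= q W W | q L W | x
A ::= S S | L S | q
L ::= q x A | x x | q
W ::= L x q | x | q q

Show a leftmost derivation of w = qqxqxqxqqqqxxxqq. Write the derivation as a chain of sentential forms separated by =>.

S => qLW => qqxAW => qqxLSW => qqxqxASW => qqxqxLSSW => qqxqxqxASSW => qqxqxqxLSSSW => qqxqxqxqSSSW => qqxqxqxqqWWSSW => qqxqxqxqqqqWSSW => qqxqxqxqqqqxSSW => qqxqxqxqqqqxxSW => qqxqxqxqqqqxxxW => qqxqxqxqqqqxxxqq

S => qLW   [S ::= q L W]
qLW => qqxAW   [L ::= q x A]
qqxAW => qqxLSW   [A ::= L S]
qqxLSW => qqxqxASW   [L ::= q x A]
qqxqxASW => qqxqxLSSW   [A ::= L S]
qqxqxLSSW => qqxqxqxASSW   [L ::= q x A]
qqxqxqxASSW => qqxqxqxLSSSW   [A ::= L S]
qqxqxqxLSSSW => qqxqxqxqSSSW   [L ::= q]
qqxqxqxqSSSW => qqxqxqxqqWWSSW   [S ::= q W W]
qqxqxqxqqWWSSW => qqxqxqxqqqqWSSW   [W ::= q q]
qqxqxqxqqqqWSSW => qqxqxqxqqqqxSSW   [W ::= x]
qqxqxqxqqqqxSSW => qqxqxqxqqqqxxSW   [S ::= x]
qqxqxqxqqqqxxSW => qqxqxqxqqqqxxxW   [S ::= x]
qqxqxqxqqqqxxxW => qqxqxqxqqqqxxxqq   [W ::= q q]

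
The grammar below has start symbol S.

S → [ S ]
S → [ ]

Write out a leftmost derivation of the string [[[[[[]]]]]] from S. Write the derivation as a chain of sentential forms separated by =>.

S => [S]   [S → [ S ]]
[S] => [[S]]   [S → [ S ]]
[[S]] => [[[S]]]   [S → [ S ]]
[[[S]]] => [[[[S]]]]   [S → [ S ]]
[[[[S]]]] => [[[[[S]]]]]   [S → [ S ]]
[[[[[S]]]]] => [[[[[[]]]]]]   [S → [ ]]

S => [S] => [[S]] => [[[S]]] => [[[[S]]]] => [[[[[S]]]]] => [[[[[[]]]]]]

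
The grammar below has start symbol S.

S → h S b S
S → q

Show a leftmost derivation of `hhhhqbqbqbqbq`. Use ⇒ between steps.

S⇒hSbS⇒hhSbSbS⇒hhhSbSbSbS⇒hhhhSbSbSbSbS⇒hhhhqbSbSbSbS⇒hhhhqbqbSbSbS⇒hhhhqbqbqbSbS⇒hhhhqbqbqbqbS⇒hhhhqbqbqbqbq

S ⇒ hSbS   [S → h S b S]
hSbS ⇒ hhSbSbS   [S → h S b S]
hhSbSbS ⇒ hhhSbSbSbS   [S → h S b S]
hhhSbSbSbS ⇒ hhhhSbSbSbSbS   [S → h S b S]
hhhhSbSbSbSbS ⇒ hhhhqbSbSbSbS   [S → q]
hhhhqbSbSbSbS ⇒ hhhhqbqbSbSbS   [S → q]
hhhhqbqbSbSbS ⇒ hhhhqbqbqbSbS   [S → q]
hhhhqbqbqbSbS ⇒ hhhhqbqbqbqbS   [S → q]
hhhhqbqbqbqbS ⇒ hhhhqbqbqbqbq   [S → q]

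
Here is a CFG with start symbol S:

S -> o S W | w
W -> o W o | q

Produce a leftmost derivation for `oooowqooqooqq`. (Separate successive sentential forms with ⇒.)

S ⇒ oSW ⇒ ooSWW ⇒ oooSWWW ⇒ ooooSWWWW ⇒ oooowWWWW ⇒ oooowqWWW ⇒ oooowqoWoWW ⇒ oooowqooWooWW ⇒ oooowqooqooWW ⇒ oooowqooqooqW ⇒ oooowqooqooqq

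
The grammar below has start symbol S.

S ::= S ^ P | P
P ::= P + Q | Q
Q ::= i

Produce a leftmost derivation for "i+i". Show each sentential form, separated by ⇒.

S ⇒ P ⇒ P+Q ⇒ Q+Q ⇒ i+Q ⇒ i+i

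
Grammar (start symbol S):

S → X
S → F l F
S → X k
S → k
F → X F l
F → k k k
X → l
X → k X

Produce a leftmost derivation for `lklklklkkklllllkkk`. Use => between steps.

S => FlF   [S → F l F]
FlF => XFllF   [F → X F l]
XFllF => lFllF   [X → l]
lFllF => lXFlllF   [F → X F l]
lXFlllF => lkXFlllF   [X → k X]
lkXFlllF => lklFlllF   [X → l]
lklFlllF => lklXFllllF   [F → X F l]
lklXFllllF => lklkXFllllF   [X → k X]
lklkXFllllF => lklklFllllF   [X → l]
lklklFllllF => lklklXFlllllF   [F → X F l]
lklklXFlllllF => lklklkXFlllllF   [X → k X]
lklklkXFlllllF => lklklklFlllllF   [X → l]
lklklklFlllllF => lklklklkkklllllF   [F → k k k]
lklklklkkklllllF => lklklklkkklllllkkk   [F → k k k]

S=>FlF=>XFllF=>lFllF=>lXFlllF=>lkXFlllF=>lklFlllF=>lklXFllllF=>lklkXFllllF=>lklklFllllF=>lklklXFlllllF=>lklklkXFlllllF=>lklklklFlllllF=>lklklklkkklllllF=>lklklklkkklllllkkk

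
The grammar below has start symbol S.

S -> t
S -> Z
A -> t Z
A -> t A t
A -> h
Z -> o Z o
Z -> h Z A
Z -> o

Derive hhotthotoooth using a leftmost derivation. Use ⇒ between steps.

S ⇒ Z ⇒ hZA ⇒ hhZAA ⇒ hhoAA ⇒ hhotAtA ⇒ hhottZtA ⇒ hhotthZAtA ⇒ hhotthoAtA ⇒ hhotthotZtA ⇒ hhotthotoZotA ⇒ hhotthotoootA ⇒ hhotthotoooth

S ⇒ Z   [S -> Z]
Z ⇒ hZA   [Z -> h Z A]
hZA ⇒ hhZAA   [Z -> h Z A]
hhZAA ⇒ hhoAA   [Z -> o]
hhoAA ⇒ hhotAtA   [A -> t A t]
hhotAtA ⇒ hhottZtA   [A -> t Z]
hhottZtA ⇒ hhotthZAtA   [Z -> h Z A]
hhotthZAtA ⇒ hhotthoAtA   [Z -> o]
hhotthoAtA ⇒ hhotthotZtA   [A -> t Z]
hhotthotZtA ⇒ hhotthotoZotA   [Z -> o Z o]
hhotthotoZotA ⇒ hhotthotoootA   [Z -> o]
hhotthotoootA ⇒ hhotthotoooth   [A -> h]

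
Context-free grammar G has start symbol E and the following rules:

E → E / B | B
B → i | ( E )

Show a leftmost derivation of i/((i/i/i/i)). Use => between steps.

E=>E/B=>B/B=>i/B=>i/(E)=>i/(B)=>i/((E))=>i/((E/B))=>i/((E/B/B))=>i/((E/B/B/B))=>i/((B/B/B/B))=>i/((i/B/B/B))=>i/((i/i/B/B))=>i/((i/i/i/B))=>i/((i/i/i/i))

E => E/B   [E → E / B]
E/B => B/B   [E → B]
B/B => i/B   [B → i]
i/B => i/(E)   [B → ( E )]
i/(E) => i/(B)   [E → B]
i/(B) => i/((E))   [B → ( E )]
i/((E)) => i/((E/B))   [E → E / B]
i/((E/B)) => i/((E/B/B))   [E → E / B]
i/((E/B/B)) => i/((E/B/B/B))   [E → E / B]
i/((E/B/B/B)) => i/((B/B/B/B))   [E → B]
i/((B/B/B/B)) => i/((i/B/B/B))   [B → i]
i/((i/B/B/B)) => i/((i/i/B/B))   [B → i]
i/((i/i/B/B)) => i/((i/i/i/B))   [B → i]
i/((i/i/i/B)) => i/((i/i/i/i))   [B → i]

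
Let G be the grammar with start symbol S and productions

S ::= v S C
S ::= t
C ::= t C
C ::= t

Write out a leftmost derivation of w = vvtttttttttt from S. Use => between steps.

S => vSC   [S ::= v S C]
vSC => vvSCC   [S ::= v S C]
vvSCC => vvtCC   [S ::= t]
vvtCC => vvttCC   [C ::= t C]
vvttCC => vvtttCC   [C ::= t C]
vvtttCC => vvttttCC   [C ::= t C]
vvttttCC => vvtttttCC   [C ::= t C]
vvtttttCC => vvttttttCC   [C ::= t C]
vvttttttCC => vvtttttttCC   [C ::= t C]
vvtttttttCC => vvttttttttC   [C ::= t]
vvttttttttC => vvtttttttttC   [C ::= t C]
vvtttttttttC => vvtttttttttt   [C ::= t]

S=>vSC=>vvSCC=>vvtCC=>vvttCC=>vvtttCC=>vvttttCC=>vvtttttCC=>vvttttttCC=>vvtttttttCC=>vvttttttttC=>vvtttttttttC=>vvtttttttttt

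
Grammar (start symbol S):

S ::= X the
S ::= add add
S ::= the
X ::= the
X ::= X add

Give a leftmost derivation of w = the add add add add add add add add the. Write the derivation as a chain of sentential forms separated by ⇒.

S ⇒ X the ⇒ X add the ⇒ X add add the ⇒ X add add add the ⇒ X add add add add the ⇒ X add add add add add the ⇒ X add add add add add add the ⇒ X add add add add add add add the ⇒ X add add add add add add add add the ⇒ the add add add add add add add add the

S ⇒ X the   [S ::= X the]
X the ⇒ X add the   [X ::= X add]
X add the ⇒ X add add the   [X ::= X add]
X add add the ⇒ X add add add the   [X ::= X add]
X add add add the ⇒ X add add add add the   [X ::= X add]
X add add add add the ⇒ X add add add add add the   [X ::= X add]
X add add add add add the ⇒ X add add add add add add the   [X ::= X add]
X add add add add add add the ⇒ X add add add add add add add the   [X ::= X add]
X add add add add add add add the ⇒ X add add add add add add add add the   [X ::= X add]
X add add add add add add add add the ⇒ the add add add add add add add add the   [X ::= the]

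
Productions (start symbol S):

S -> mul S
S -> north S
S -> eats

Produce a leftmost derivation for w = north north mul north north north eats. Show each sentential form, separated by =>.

S => north S => north north S => north north mul S => north north mul north S => north north mul north north S => north north mul north north north S => north north mul north north north eats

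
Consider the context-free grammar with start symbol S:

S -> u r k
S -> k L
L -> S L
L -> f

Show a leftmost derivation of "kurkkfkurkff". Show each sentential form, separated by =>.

S => kL => kSL => kurkL => kurkSL => kurkkLL => kurkkfL => kurkkfSL => kurkkfkLL => kurkkfkSLL => kurkkfkurkLL => kurkkfkurkfL => kurkkfkurkff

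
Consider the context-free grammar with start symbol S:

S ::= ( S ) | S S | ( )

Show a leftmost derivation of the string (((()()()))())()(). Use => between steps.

S => SS => SSS => (S)SS => (SS)SS => ((S)S)SS => (((S))S)SS => (((SS))S)SS => (((SSS))S)SS => (((()SS))S)SS => (((()()S))S)SS => (((()()()))S)SS => (((()()()))())SS => (((()()()))())()S => (((()()()))())()()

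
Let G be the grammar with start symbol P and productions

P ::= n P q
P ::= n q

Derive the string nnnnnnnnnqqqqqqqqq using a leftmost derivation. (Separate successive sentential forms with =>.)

P => nPq   [P ::= n P q]
nPq => nnPqq   [P ::= n P q]
nnPqq => nnnPqqq   [P ::= n P q]
nnnPqqq => nnnnPqqqq   [P ::= n P q]
nnnnPqqqq => nnnnnPqqqqq   [P ::= n P q]
nnnnnPqqqqq => nnnnnnPqqqqqq   [P ::= n P q]
nnnnnnPqqqqqq => nnnnnnnPqqqqqqq   [P ::= n P q]
nnnnnnnPqqqqqqq => nnnnnnnnPqqqqqqqq   [P ::= n P q]
nnnnnnnnPqqqqqqqq => nnnnnnnnnqqqqqqqqq   [P ::= n q]

P=>nPq=>nnPqq=>nnnPqqq=>nnnnPqqqq=>nnnnnPqqqqq=>nnnnnnPqqqqqq=>nnnnnnnPqqqqqqq=>nnnnnnnnPqqqqqqqq=>nnnnnnnnnqqqqqqqqq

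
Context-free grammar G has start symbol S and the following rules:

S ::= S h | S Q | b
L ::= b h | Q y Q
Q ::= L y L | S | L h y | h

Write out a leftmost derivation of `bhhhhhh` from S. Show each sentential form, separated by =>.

S => SQ   [S ::= S Q]
SQ => ShQ   [S ::= S h]
ShQ => SQhQ   [S ::= S Q]
SQhQ => SQQhQ   [S ::= S Q]
SQQhQ => SQQQhQ   [S ::= S Q]
SQQQhQ => SQQQQhQ   [S ::= S Q]
SQQQQhQ => bQQQQhQ   [S ::= b]
bQQQQhQ => bhQQQhQ   [Q ::= h]
bhQQQhQ => bhhQQhQ   [Q ::= h]
bhhQQhQ => bhhhQhQ   [Q ::= h]
bhhhQhQ => bhhhhhQ   [Q ::= h]
bhhhhhQ => bhhhhhh   [Q ::= h]

S => SQ => ShQ => SQhQ => SQQhQ => SQQQhQ => SQQQQhQ => bQQQQhQ => bhQQQhQ => bhhQQhQ => bhhhQhQ => bhhhhhQ => bhhhhhh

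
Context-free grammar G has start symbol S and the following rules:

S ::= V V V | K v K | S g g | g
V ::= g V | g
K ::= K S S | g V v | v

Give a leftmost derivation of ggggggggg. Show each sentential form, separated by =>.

S=>Sgg=>VVVgg=>gVVVgg=>ggVVgg=>gggVVgg=>ggggVVgg=>gggggVVgg=>ggggggVgg=>ggggggggg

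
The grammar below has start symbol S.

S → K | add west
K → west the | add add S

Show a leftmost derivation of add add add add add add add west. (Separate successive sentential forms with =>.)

S => K => add add S => add add K => add add add add S => add add add add K => add add add add add add S => add add add add add add add west

S => K   [S → K]
K => add add S   [K → add add S]
add add S => add add K   [S → K]
add add K => add add add add S   [K → add add S]
add add add add S => add add add add K   [S → K]
add add add add K => add add add add add add S   [K → add add S]
add add add add add add S => add add add add add add add west   [S → add west]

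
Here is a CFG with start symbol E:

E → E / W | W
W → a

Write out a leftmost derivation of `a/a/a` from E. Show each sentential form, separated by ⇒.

E ⇒ E/W   [E → E / W]
E/W ⇒ E/W/W   [E → E / W]
E/W/W ⇒ W/W/W   [E → W]
W/W/W ⇒ a/W/W   [W → a]
a/W/W ⇒ a/a/W   [W → a]
a/a/W ⇒ a/a/a   [W → a]

E ⇒ E/W ⇒ E/W/W ⇒ W/W/W ⇒ a/W/W ⇒ a/a/W ⇒ a/a/a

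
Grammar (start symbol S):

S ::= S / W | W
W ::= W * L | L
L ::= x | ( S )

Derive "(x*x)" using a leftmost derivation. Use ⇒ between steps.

S ⇒ W   [S ::= W]
W ⇒ L   [W ::= L]
L ⇒ (S)   [L ::= ( S )]
(S) ⇒ (W)   [S ::= W]
(W) ⇒ (W*L)   [W ::= W * L]
(W*L) ⇒ (L*L)   [W ::= L]
(L*L) ⇒ (x*L)   [L ::= x]
(x*L) ⇒ (x*x)   [L ::= x]

S ⇒ W ⇒ L ⇒ (S) ⇒ (W) ⇒ (W*L) ⇒ (L*L) ⇒ (x*L) ⇒ (x*x)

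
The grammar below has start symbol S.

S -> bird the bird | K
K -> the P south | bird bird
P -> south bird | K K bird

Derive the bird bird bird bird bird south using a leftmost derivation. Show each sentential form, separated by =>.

S => K => the P south => the K K bird south => the bird bird K bird south => the bird bird bird bird bird south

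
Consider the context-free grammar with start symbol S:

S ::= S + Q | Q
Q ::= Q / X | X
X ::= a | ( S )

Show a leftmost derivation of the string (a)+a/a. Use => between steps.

S => S+Q => Q+Q => X+Q => (S)+Q => (Q)+Q => (X)+Q => (a)+Q => (a)+Q/X => (a)+X/X => (a)+a/X => (a)+a/a

S => S+Q   [S ::= S + Q]
S+Q => Q+Q   [S ::= Q]
Q+Q => X+Q   [Q ::= X]
X+Q => (S)+Q   [X ::= ( S )]
(S)+Q => (Q)+Q   [S ::= Q]
(Q)+Q => (X)+Q   [Q ::= X]
(X)+Q => (a)+Q   [X ::= a]
(a)+Q => (a)+Q/X   [Q ::= Q / X]
(a)+Q/X => (a)+X/X   [Q ::= X]
(a)+X/X => (a)+a/X   [X ::= a]
(a)+a/X => (a)+a/a   [X ::= a]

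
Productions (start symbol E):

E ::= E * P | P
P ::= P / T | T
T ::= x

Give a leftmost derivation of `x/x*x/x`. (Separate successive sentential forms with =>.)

E=>E*P=>P*P=>P/T*P=>T/T*P=>x/T*P=>x/x*P=>x/x*P/T=>x/x*T/T=>x/x*x/T=>x/x*x/x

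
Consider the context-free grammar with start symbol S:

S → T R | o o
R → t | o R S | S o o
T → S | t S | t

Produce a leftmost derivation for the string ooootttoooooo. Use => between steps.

S => TR   [S → T R]
TR => SR   [T → S]
SR => ooR   [S → o o]
ooR => oooRS   [R → o R S]
oooRS => ooooRSS   [R → o R S]
ooooRSS => ooooSooSS   [R → S o o]
ooooSooSS => ooooTRooSS   [S → T R]
ooooTRooSS => ooooSRooSS   [T → S]
ooooSRooSS => ooooTRRooSS   [S → T R]
ooooTRRooSS => ooootRRooSS   [T → t]
ooootRRooSS => oooottRooSS   [R → t]
oooottRooSS => ooootttooSS   [R → t]
ooootttooSS => ooootttooooS   [S → o o]
ooootttooooS => ooootttoooooo   [S → o o]

S => TR => SR => ooR => oooRS => ooooRSS => ooooSooSS => ooooTRooSS => ooooSRooSS => ooooTRRooSS => ooootRRooSS => oooottRooSS => ooootttooSS => ooootttooooS => ooootttoooooo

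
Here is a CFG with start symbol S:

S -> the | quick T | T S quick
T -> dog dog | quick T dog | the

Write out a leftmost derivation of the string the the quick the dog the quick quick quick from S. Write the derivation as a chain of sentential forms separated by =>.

S => T S quick   [S -> T S quick]
T S quick => the S quick   [T -> the]
the S quick => the T S quick quick   [S -> T S quick]
the T S quick quick => the the S quick quick   [T -> the]
the the S quick quick => the the T S quick quick quick   [S -> T S quick]
the the T S quick quick quick => the the quick T dog S quick quick quick   [T -> quick T dog]
the the quick T dog S quick quick quick => the the quick the dog S quick quick quick   [T -> the]
the the quick the dog S quick quick quick => the the quick the dog the quick quick quick   [S -> the]

S => T S quick => the S quick => the T S quick quick => the the S quick quick => the the T S quick quick quick => the the quick T dog S quick quick quick => the the quick the dog S quick quick quick => the the quick the dog the quick quick quick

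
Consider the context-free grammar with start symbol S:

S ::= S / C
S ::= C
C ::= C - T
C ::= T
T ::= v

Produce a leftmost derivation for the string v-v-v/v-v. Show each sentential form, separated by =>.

S => S/C => C/C => C-T/C => C-T-T/C => T-T-T/C => v-T-T/C => v-v-T/C => v-v-v/C => v-v-v/C-T => v-v-v/T-T => v-v-v/v-T => v-v-v/v-v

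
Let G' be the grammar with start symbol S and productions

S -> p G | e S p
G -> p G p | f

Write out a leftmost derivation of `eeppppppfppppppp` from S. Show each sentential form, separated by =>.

S=>eSp=>eeSpp=>eepGpp=>eeppGppp=>eepppGpppp=>eeppppGppppp=>eepppppGpppppp=>eeppppppGppppppp=>eeppppppfppppppp

S => eSp   [S -> e S p]
eSp => eeSpp   [S -> e S p]
eeSpp => eepGpp   [S -> p G]
eepGpp => eeppGppp   [G -> p G p]
eeppGppp => eepppGpppp   [G -> p G p]
eepppGpppp => eeppppGppppp   [G -> p G p]
eeppppGppppp => eepppppGpppppp   [G -> p G p]
eepppppGpppppp => eeppppppGppppppp   [G -> p G p]
eeppppppGppppppp => eeppppppfppppppp   [G -> f]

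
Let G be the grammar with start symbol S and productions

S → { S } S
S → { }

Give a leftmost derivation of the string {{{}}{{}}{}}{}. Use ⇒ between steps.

S ⇒ {S}S ⇒ {{S}S}S ⇒ {{{}}S}S ⇒ {{{}}{S}S}S ⇒ {{{}}{{}}S}S ⇒ {{{}}{{}}{}}S ⇒ {{{}}{{}}{}}{}

S ⇒ {S}S   [S → { S } S]
{S}S ⇒ {{S}S}S   [S → { S } S]
{{S}S}S ⇒ {{{}}S}S   [S → { }]
{{{}}S}S ⇒ {{{}}{S}S}S   [S → { S } S]
{{{}}{S}S}S ⇒ {{{}}{{}}S}S   [S → { }]
{{{}}{{}}S}S ⇒ {{{}}{{}}{}}S   [S → { }]
{{{}}{{}}{}}S ⇒ {{{}}{{}}{}}{}   [S → { }]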